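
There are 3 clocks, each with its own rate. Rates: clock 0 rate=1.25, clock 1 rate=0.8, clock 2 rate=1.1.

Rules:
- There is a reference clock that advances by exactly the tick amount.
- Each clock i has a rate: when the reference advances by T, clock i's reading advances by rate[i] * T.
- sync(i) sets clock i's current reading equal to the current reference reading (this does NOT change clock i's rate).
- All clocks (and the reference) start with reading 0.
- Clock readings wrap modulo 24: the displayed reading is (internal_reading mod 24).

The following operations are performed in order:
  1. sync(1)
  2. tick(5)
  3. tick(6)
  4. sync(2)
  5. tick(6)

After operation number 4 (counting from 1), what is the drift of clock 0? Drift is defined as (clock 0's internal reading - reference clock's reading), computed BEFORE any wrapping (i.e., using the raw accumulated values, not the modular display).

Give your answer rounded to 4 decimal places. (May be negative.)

After op 1 sync(1): ref=0.0000 raw=[0.0000 0.0000 0.0000]
After op 2 tick(5): ref=5.0000 raw=[6.2500 4.0000 5.5000]
After op 3 tick(6): ref=11.0000 raw=[13.7500 8.8000 12.1000]
After op 4 sync(2): ref=11.0000 raw=[13.7500 8.8000 11.0000]
Drift of clock 0 after op 4: 13.7500 - 11.0000 = 2.7500

Answer: 2.7500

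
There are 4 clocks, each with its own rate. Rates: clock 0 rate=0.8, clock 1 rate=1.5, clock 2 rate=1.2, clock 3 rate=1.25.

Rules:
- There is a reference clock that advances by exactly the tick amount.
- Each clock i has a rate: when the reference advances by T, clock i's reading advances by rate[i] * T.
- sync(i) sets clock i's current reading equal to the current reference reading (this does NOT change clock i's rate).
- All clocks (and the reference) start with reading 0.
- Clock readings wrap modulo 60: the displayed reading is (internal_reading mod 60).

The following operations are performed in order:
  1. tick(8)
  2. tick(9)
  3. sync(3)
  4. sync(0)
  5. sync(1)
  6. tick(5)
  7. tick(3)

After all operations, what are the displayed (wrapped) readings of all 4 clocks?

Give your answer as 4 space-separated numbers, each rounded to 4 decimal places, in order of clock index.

Answer: 23.4000 29.0000 30.0000 27.0000

Derivation:
After op 1 tick(8): ref=8.0000 raw=[6.4000 12.0000 9.6000 10.0000]
After op 2 tick(9): ref=17.0000 raw=[13.6000 25.5000 20.4000 21.2500]
After op 3 sync(3): ref=17.0000 raw=[13.6000 25.5000 20.4000 17.0000]
After op 4 sync(0): ref=17.0000 raw=[17.0000 25.5000 20.4000 17.0000]
After op 5 sync(1): ref=17.0000 raw=[17.0000 17.0000 20.4000 17.0000]
After op 6 tick(5): ref=22.0000 raw=[21.0000 24.5000 26.4000 23.2500]
After op 7 tick(3): ref=25.0000 raw=[23.4000 29.0000 30.0000 27.0000]
Wrap final raw readings (mod 60): 23.4000 mod 60 = 23.4000; 29.0000 mod 60 = 29.0000; 30.0000 mod 60 = 30.0000; 27.0000 mod 60 = 27.0000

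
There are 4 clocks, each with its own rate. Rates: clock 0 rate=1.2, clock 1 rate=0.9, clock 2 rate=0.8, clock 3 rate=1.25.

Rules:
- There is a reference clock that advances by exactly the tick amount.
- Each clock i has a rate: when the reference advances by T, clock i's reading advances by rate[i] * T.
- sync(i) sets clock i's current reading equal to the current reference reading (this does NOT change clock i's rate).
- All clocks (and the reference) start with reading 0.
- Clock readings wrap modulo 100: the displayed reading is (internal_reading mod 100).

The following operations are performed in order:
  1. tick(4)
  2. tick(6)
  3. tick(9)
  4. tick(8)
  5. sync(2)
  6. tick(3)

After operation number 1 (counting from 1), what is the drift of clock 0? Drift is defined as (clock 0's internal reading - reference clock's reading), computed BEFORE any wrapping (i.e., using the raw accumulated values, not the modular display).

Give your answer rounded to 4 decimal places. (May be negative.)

Answer: 0.8000

Derivation:
After op 1 tick(4): ref=4.0000 raw=[4.8000 3.6000 3.2000 5.0000]
Drift of clock 0 after op 1: 4.8000 - 4.0000 = 0.8000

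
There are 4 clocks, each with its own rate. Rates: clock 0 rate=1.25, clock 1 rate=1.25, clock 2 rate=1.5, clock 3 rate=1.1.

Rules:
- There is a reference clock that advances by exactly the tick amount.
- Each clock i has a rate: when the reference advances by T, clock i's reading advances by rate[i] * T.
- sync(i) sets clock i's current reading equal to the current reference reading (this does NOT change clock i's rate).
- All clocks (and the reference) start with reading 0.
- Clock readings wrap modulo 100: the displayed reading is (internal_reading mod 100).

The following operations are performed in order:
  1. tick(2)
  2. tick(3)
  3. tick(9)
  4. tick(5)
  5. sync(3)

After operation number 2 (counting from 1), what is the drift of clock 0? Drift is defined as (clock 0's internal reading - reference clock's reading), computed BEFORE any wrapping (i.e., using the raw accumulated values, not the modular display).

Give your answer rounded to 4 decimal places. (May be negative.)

Answer: 1.2500

Derivation:
After op 1 tick(2): ref=2.0000 raw=[2.5000 2.5000 3.0000 2.2000]
After op 2 tick(3): ref=5.0000 raw=[6.2500 6.2500 7.5000 5.5000]
Drift of clock 0 after op 2: 6.2500 - 5.0000 = 1.2500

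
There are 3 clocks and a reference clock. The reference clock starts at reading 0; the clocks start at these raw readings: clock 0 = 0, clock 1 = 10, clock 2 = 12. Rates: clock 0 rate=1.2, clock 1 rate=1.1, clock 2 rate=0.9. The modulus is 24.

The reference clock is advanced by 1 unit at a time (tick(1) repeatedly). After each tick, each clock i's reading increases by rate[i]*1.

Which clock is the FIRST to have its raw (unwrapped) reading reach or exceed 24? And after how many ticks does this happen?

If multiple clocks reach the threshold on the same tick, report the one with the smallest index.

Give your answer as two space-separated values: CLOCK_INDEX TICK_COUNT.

Answer: 1 13

Derivation:
clock 0: start=0, rate=1.2, needs 24-0 = 24; ticks = ceil(24/1.2) = ceil(20.0000) = 20; reading at tick 20 = 0 + 1.2*20 = 24.0000
clock 1: start=10, rate=1.1, needs 24-10 = 14; ticks = ceil(14/1.1) = ceil(12.7273) = 13; reading at tick 13 = 10 + 1.1*13 = 24.3000
clock 2: start=12, rate=0.9, needs 24-12 = 12; ticks = ceil(12/0.9) = ceil(13.3333) = 14; reading at tick 14 = 12 + 0.9*14 = 24.6000
Minimum tick count = 13; winners = [1]; smallest index = 1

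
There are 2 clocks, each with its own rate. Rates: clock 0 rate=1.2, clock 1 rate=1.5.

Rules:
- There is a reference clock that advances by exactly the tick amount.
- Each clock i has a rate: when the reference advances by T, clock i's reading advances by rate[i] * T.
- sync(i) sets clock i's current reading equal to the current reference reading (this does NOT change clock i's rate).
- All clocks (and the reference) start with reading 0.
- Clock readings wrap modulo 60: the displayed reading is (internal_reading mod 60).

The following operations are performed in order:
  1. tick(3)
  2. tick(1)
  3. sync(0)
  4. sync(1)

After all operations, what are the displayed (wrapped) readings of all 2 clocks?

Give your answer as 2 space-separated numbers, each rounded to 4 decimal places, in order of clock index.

Answer: 4.0000 4.0000

Derivation:
After op 1 tick(3): ref=3.0000 raw=[3.6000 4.5000]
After op 2 tick(1): ref=4.0000 raw=[4.8000 6.0000]
After op 3 sync(0): ref=4.0000 raw=[4.0000 6.0000]
After op 4 sync(1): ref=4.0000 raw=[4.0000 4.0000]
Wrap final raw readings (mod 60): 4.0000 mod 60 = 4.0000; 4.0000 mod 60 = 4.0000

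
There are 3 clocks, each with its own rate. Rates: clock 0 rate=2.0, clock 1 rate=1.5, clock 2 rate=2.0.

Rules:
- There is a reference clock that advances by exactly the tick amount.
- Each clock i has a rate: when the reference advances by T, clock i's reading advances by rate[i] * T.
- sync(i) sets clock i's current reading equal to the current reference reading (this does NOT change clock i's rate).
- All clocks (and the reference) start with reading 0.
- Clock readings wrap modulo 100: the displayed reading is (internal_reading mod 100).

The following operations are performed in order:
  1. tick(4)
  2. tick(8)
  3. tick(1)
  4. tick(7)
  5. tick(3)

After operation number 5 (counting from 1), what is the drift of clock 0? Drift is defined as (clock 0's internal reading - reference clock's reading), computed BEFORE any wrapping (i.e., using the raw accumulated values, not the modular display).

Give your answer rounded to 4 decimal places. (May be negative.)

Answer: 23.0000

Derivation:
After op 1 tick(4): ref=4.0000 raw=[8.0000 6.0000 8.0000]
After op 2 tick(8): ref=12.0000 raw=[24.0000 18.0000 24.0000]
After op 3 tick(1): ref=13.0000 raw=[26.0000 19.5000 26.0000]
After op 4 tick(7): ref=20.0000 raw=[40.0000 30.0000 40.0000]
After op 5 tick(3): ref=23.0000 raw=[46.0000 34.5000 46.0000]
Drift of clock 0 after op 5: 46.0000 - 23.0000 = 23.0000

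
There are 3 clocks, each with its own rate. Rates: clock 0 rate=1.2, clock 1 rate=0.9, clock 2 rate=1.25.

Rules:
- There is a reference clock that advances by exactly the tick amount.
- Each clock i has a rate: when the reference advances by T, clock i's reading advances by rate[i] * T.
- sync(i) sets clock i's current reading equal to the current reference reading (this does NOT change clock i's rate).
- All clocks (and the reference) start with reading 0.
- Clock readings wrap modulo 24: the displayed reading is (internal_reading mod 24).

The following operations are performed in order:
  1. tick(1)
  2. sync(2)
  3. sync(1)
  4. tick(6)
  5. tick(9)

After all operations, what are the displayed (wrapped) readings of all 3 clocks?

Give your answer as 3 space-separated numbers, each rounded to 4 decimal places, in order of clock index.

After op 1 tick(1): ref=1.0000 raw=[1.2000 0.9000 1.2500]
After op 2 sync(2): ref=1.0000 raw=[1.2000 0.9000 1.0000]
After op 3 sync(1): ref=1.0000 raw=[1.2000 1.0000 1.0000]
After op 4 tick(6): ref=7.0000 raw=[8.4000 6.4000 8.5000]
After op 5 tick(9): ref=16.0000 raw=[19.2000 14.5000 19.7500]
Wrap final raw readings (mod 24): 19.2000 mod 24 = 19.2000; 14.5000 mod 24 = 14.5000; 19.7500 mod 24 = 19.7500

Answer: 19.2000 14.5000 19.7500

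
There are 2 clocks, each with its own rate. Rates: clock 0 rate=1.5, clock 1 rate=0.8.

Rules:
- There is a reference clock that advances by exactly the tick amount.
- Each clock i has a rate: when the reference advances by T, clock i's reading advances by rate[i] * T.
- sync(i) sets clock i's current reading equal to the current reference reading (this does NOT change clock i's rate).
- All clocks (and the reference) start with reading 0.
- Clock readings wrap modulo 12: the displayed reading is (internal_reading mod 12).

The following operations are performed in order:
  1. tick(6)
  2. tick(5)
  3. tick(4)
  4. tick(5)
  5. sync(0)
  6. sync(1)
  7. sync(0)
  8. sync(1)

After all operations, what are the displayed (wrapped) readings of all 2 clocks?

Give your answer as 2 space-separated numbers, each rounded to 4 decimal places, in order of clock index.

Answer: 8.0000 8.0000

Derivation:
After op 1 tick(6): ref=6.0000 raw=[9.0000 4.8000]
After op 2 tick(5): ref=11.0000 raw=[16.5000 8.8000]
After op 3 tick(4): ref=15.0000 raw=[22.5000 12.0000]
After op 4 tick(5): ref=20.0000 raw=[30.0000 16.0000]
After op 5 sync(0): ref=20.0000 raw=[20.0000 16.0000]
After op 6 sync(1): ref=20.0000 raw=[20.0000 20.0000]
After op 7 sync(0): ref=20.0000 raw=[20.0000 20.0000]
After op 8 sync(1): ref=20.0000 raw=[20.0000 20.0000]
Wrap final raw readings (mod 12): 20.0000 mod 12 = 8.0000; 20.0000 mod 12 = 8.0000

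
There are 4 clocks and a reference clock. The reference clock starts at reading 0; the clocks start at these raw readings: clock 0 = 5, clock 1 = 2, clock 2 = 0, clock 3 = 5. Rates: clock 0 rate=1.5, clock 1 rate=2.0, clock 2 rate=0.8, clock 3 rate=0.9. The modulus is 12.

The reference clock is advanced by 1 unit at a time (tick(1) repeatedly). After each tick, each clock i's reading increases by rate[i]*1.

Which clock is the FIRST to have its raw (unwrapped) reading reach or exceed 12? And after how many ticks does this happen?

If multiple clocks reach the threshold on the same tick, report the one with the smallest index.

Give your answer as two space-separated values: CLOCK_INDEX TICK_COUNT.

clock 0: start=5, rate=1.5, needs 12-5 = 7; ticks = ceil(7/1.5) = ceil(4.6667) = 5; reading at tick 5 = 5 + 1.5*5 = 12.5000
clock 1: start=2, rate=2.0, needs 12-2 = 10; ticks = ceil(10/2.0) = ceil(5.0000) = 5; reading at tick 5 = 2 + 2.0*5 = 12.0000
clock 2: start=0, rate=0.8, needs 12-0 = 12; ticks = ceil(12/0.8) = ceil(15.0000) = 15; reading at tick 15 = 0 + 0.8*15 = 12.0000
clock 3: start=5, rate=0.9, needs 12-5 = 7; ticks = ceil(7/0.9) = ceil(7.7778) = 8; reading at tick 8 = 5 + 0.9*8 = 12.2000
Minimum tick count = 5; winners = [0, 1]; smallest index = 0

Answer: 0 5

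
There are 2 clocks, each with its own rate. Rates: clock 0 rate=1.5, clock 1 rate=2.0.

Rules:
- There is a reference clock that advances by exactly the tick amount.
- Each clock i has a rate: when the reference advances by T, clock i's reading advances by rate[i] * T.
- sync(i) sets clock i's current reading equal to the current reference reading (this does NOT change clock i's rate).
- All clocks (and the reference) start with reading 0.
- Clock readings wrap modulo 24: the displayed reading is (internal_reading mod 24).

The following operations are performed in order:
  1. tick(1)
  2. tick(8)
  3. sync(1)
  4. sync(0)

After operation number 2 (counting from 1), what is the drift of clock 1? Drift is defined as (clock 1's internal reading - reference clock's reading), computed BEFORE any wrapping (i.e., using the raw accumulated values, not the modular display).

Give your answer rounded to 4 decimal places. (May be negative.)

After op 1 tick(1): ref=1.0000 raw=[1.5000 2.0000]
After op 2 tick(8): ref=9.0000 raw=[13.5000 18.0000]
Drift of clock 1 after op 2: 18.0000 - 9.0000 = 9.0000

Answer: 9.0000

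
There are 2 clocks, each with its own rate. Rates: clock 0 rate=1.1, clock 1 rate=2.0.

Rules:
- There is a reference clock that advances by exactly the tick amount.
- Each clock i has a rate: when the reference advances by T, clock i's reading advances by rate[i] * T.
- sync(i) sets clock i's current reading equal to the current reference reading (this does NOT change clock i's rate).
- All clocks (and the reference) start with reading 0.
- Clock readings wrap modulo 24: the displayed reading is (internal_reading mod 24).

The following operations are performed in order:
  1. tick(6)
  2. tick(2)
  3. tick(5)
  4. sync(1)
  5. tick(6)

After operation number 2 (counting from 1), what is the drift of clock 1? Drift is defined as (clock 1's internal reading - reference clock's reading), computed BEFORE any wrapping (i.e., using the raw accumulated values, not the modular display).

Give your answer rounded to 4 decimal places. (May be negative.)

After op 1 tick(6): ref=6.0000 raw=[6.6000 12.0000]
After op 2 tick(2): ref=8.0000 raw=[8.8000 16.0000]
Drift of clock 1 after op 2: 16.0000 - 8.0000 = 8.0000

Answer: 8.0000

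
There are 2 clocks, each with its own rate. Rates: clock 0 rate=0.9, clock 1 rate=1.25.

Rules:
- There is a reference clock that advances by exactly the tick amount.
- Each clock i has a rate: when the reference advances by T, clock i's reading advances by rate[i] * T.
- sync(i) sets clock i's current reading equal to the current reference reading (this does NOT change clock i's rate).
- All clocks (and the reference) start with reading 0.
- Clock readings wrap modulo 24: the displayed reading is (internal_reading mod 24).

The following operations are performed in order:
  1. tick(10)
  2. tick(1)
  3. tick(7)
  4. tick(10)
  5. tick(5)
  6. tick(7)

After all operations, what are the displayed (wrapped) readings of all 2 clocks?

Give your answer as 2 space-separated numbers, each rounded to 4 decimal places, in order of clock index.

After op 1 tick(10): ref=10.0000 raw=[9.0000 12.5000]
After op 2 tick(1): ref=11.0000 raw=[9.9000 13.7500]
After op 3 tick(7): ref=18.0000 raw=[16.2000 22.5000]
After op 4 tick(10): ref=28.0000 raw=[25.2000 35.0000]
After op 5 tick(5): ref=33.0000 raw=[29.7000 41.2500]
After op 6 tick(7): ref=40.0000 raw=[36.0000 50.0000]
Wrap final raw readings (mod 24): 36.0000 mod 24 = 12.0000; 50.0000 mod 24 = 2.0000

Answer: 12.0000 2.0000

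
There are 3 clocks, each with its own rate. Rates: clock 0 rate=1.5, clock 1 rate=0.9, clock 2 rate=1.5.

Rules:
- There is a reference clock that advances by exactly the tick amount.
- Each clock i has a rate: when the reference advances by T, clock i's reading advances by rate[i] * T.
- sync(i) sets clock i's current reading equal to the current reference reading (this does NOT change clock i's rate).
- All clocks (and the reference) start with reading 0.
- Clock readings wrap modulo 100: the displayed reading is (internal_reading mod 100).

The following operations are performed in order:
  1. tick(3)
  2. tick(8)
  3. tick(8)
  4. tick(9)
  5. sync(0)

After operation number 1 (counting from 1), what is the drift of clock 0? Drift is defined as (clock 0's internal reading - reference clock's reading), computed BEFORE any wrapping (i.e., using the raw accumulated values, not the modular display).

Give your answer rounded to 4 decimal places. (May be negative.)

After op 1 tick(3): ref=3.0000 raw=[4.5000 2.7000 4.5000]
Drift of clock 0 after op 1: 4.5000 - 3.0000 = 1.5000

Answer: 1.5000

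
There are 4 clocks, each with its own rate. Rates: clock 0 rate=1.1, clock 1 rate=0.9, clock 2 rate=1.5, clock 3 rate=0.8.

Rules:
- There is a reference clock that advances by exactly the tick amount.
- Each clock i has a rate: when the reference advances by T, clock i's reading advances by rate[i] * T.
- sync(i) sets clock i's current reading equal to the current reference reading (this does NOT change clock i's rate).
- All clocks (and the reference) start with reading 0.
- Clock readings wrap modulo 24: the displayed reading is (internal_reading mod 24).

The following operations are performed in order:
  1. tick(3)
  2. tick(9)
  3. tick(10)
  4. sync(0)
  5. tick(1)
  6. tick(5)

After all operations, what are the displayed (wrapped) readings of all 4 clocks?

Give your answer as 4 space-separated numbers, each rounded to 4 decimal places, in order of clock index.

Answer: 4.6000 1.2000 18.0000 22.4000

Derivation:
After op 1 tick(3): ref=3.0000 raw=[3.3000 2.7000 4.5000 2.4000]
After op 2 tick(9): ref=12.0000 raw=[13.2000 10.8000 18.0000 9.6000]
After op 3 tick(10): ref=22.0000 raw=[24.2000 19.8000 33.0000 17.6000]
After op 4 sync(0): ref=22.0000 raw=[22.0000 19.8000 33.0000 17.6000]
After op 5 tick(1): ref=23.0000 raw=[23.1000 20.7000 34.5000 18.4000]
After op 6 tick(5): ref=28.0000 raw=[28.6000 25.2000 42.0000 22.4000]
Wrap final raw readings (mod 24): 28.6000 mod 24 = 4.6000; 25.2000 mod 24 = 1.2000; 42.0000 mod 24 = 18.0000; 22.4000 mod 24 = 22.4000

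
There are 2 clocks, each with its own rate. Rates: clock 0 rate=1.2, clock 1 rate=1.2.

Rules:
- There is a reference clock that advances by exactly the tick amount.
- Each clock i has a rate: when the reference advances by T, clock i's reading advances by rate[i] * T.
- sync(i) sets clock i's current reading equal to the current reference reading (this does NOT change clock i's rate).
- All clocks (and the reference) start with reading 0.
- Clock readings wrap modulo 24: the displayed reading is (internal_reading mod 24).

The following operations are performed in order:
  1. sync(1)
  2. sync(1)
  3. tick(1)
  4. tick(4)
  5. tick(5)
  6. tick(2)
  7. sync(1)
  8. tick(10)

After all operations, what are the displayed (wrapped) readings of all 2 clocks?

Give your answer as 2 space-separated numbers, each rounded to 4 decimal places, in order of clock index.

After op 1 sync(1): ref=0.0000 raw=[0.0000 0.0000]
After op 2 sync(1): ref=0.0000 raw=[0.0000 0.0000]
After op 3 tick(1): ref=1.0000 raw=[1.2000 1.2000]
After op 4 tick(4): ref=5.0000 raw=[6.0000 6.0000]
After op 5 tick(5): ref=10.0000 raw=[12.0000 12.0000]
After op 6 tick(2): ref=12.0000 raw=[14.4000 14.4000]
After op 7 sync(1): ref=12.0000 raw=[14.4000 12.0000]
After op 8 tick(10): ref=22.0000 raw=[26.4000 24.0000]
Wrap final raw readings (mod 24): 26.4000 mod 24 = 2.4000; 24.0000 mod 24 = 0.0000

Answer: 2.4000 0.0000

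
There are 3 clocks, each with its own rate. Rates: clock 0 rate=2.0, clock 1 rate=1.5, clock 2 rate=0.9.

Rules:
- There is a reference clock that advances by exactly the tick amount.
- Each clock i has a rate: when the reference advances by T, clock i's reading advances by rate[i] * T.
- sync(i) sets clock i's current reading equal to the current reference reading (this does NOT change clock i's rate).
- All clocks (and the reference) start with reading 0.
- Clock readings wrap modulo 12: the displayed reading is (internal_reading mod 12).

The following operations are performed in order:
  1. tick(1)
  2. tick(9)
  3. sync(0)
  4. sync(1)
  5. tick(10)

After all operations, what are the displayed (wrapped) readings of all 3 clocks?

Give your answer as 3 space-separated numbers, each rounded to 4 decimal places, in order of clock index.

Answer: 6.0000 1.0000 6.0000

Derivation:
After op 1 tick(1): ref=1.0000 raw=[2.0000 1.5000 0.9000]
After op 2 tick(9): ref=10.0000 raw=[20.0000 15.0000 9.0000]
After op 3 sync(0): ref=10.0000 raw=[10.0000 15.0000 9.0000]
After op 4 sync(1): ref=10.0000 raw=[10.0000 10.0000 9.0000]
After op 5 tick(10): ref=20.0000 raw=[30.0000 25.0000 18.0000]
Wrap final raw readings (mod 12): 30.0000 mod 12 = 6.0000; 25.0000 mod 12 = 1.0000; 18.0000 mod 12 = 6.0000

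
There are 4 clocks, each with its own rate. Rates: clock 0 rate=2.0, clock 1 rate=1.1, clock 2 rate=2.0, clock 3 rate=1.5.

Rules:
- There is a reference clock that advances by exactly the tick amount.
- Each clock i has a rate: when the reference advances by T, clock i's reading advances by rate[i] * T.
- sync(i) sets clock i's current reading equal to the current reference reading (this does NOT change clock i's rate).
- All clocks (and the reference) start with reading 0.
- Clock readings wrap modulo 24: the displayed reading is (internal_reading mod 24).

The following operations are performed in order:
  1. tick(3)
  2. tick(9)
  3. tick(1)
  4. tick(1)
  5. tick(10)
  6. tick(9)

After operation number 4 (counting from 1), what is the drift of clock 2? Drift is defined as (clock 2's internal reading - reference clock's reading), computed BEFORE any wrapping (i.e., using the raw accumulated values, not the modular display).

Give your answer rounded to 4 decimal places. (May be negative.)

Answer: 14.0000

Derivation:
After op 1 tick(3): ref=3.0000 raw=[6.0000 3.3000 6.0000 4.5000]
After op 2 tick(9): ref=12.0000 raw=[24.0000 13.2000 24.0000 18.0000]
After op 3 tick(1): ref=13.0000 raw=[26.0000 14.3000 26.0000 19.5000]
After op 4 tick(1): ref=14.0000 raw=[28.0000 15.4000 28.0000 21.0000]
Drift of clock 2 after op 4: 28.0000 - 14.0000 = 14.0000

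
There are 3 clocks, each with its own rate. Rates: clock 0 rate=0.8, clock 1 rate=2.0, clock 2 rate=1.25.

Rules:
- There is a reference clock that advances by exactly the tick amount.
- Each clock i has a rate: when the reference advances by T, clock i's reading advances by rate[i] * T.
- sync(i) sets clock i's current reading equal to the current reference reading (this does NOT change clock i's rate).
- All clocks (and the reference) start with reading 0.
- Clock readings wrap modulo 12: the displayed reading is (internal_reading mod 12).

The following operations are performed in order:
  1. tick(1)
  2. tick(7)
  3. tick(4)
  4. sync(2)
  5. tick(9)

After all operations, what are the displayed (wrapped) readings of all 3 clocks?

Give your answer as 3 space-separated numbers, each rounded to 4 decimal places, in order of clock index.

Answer: 4.8000 6.0000 11.2500

Derivation:
After op 1 tick(1): ref=1.0000 raw=[0.8000 2.0000 1.2500]
After op 2 tick(7): ref=8.0000 raw=[6.4000 16.0000 10.0000]
After op 3 tick(4): ref=12.0000 raw=[9.6000 24.0000 15.0000]
After op 4 sync(2): ref=12.0000 raw=[9.6000 24.0000 12.0000]
After op 5 tick(9): ref=21.0000 raw=[16.8000 42.0000 23.2500]
Wrap final raw readings (mod 12): 16.8000 mod 12 = 4.8000; 42.0000 mod 12 = 6.0000; 23.2500 mod 12 = 11.2500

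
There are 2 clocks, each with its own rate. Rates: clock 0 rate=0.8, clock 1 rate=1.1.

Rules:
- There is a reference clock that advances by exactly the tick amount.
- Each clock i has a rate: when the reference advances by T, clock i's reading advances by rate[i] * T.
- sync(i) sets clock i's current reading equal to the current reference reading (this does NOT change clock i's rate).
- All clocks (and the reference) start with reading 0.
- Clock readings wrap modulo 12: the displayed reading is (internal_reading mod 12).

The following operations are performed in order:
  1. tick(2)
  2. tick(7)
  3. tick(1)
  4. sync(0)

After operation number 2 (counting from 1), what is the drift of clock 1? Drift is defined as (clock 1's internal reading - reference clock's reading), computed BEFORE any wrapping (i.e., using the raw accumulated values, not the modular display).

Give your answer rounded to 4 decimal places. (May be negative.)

Answer: 0.9000

Derivation:
After op 1 tick(2): ref=2.0000 raw=[1.6000 2.2000]
After op 2 tick(7): ref=9.0000 raw=[7.2000 9.9000]
Drift of clock 1 after op 2: 9.9000 - 9.0000 = 0.9000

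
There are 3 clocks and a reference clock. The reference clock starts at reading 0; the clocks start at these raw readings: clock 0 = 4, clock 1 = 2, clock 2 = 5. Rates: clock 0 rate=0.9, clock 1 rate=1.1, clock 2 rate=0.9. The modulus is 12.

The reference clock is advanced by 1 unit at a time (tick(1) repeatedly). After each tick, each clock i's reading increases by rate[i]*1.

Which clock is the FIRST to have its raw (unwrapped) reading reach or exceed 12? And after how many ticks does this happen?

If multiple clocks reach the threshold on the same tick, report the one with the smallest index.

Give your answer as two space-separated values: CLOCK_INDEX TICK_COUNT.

Answer: 2 8

Derivation:
clock 0: start=4, rate=0.9, needs 12-4 = 8; ticks = ceil(8/0.9) = ceil(8.8889) = 9; reading at tick 9 = 4 + 0.9*9 = 12.1000
clock 1: start=2, rate=1.1, needs 12-2 = 10; ticks = ceil(10/1.1) = ceil(9.0909) = 10; reading at tick 10 = 2 + 1.1*10 = 13.0000
clock 2: start=5, rate=0.9, needs 12-5 = 7; ticks = ceil(7/0.9) = ceil(7.7778) = 8; reading at tick 8 = 5 + 0.9*8 = 12.2000
Minimum tick count = 8; winners = [2]; smallest index = 2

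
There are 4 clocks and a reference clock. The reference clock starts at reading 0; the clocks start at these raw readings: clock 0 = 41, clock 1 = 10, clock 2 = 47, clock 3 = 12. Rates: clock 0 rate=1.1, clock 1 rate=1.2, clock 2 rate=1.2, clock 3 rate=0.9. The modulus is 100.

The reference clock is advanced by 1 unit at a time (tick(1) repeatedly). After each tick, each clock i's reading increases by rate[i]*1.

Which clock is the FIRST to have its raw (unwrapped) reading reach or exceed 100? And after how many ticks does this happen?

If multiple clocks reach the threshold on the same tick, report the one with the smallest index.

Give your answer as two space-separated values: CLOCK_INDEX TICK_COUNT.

clock 0: start=41, rate=1.1, needs 100-41 = 59; ticks = ceil(59/1.1) = ceil(53.6364) = 54; reading at tick 54 = 41 + 1.1*54 = 100.4000
clock 1: start=10, rate=1.2, needs 100-10 = 90; ticks = ceil(90/1.2) = ceil(75.0000) = 75; reading at tick 75 = 10 + 1.2*75 = 100.0000
clock 2: start=47, rate=1.2, needs 100-47 = 53; ticks = ceil(53/1.2) = ceil(44.1667) = 45; reading at tick 45 = 47 + 1.2*45 = 101.0000
clock 3: start=12, rate=0.9, needs 100-12 = 88; ticks = ceil(88/0.9) = ceil(97.7778) = 98; reading at tick 98 = 12 + 0.9*98 = 100.2000
Minimum tick count = 45; winners = [2]; smallest index = 2

Answer: 2 45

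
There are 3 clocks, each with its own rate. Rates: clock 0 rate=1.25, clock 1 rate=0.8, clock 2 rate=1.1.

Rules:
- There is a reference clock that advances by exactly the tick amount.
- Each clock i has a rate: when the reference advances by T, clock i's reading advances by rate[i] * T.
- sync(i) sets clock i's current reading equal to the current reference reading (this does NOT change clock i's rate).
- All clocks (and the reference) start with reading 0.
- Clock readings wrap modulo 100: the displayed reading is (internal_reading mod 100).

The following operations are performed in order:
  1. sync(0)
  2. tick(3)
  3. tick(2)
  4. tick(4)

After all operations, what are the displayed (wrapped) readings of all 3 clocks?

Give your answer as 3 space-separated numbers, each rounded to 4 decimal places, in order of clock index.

After op 1 sync(0): ref=0.0000 raw=[0.0000 0.0000 0.0000]
After op 2 tick(3): ref=3.0000 raw=[3.7500 2.4000 3.3000]
After op 3 tick(2): ref=5.0000 raw=[6.2500 4.0000 5.5000]
After op 4 tick(4): ref=9.0000 raw=[11.2500 7.2000 9.9000]
Wrap final raw readings (mod 100): 11.2500 mod 100 = 11.2500; 7.2000 mod 100 = 7.2000; 9.9000 mod 100 = 9.9000

Answer: 11.2500 7.2000 9.9000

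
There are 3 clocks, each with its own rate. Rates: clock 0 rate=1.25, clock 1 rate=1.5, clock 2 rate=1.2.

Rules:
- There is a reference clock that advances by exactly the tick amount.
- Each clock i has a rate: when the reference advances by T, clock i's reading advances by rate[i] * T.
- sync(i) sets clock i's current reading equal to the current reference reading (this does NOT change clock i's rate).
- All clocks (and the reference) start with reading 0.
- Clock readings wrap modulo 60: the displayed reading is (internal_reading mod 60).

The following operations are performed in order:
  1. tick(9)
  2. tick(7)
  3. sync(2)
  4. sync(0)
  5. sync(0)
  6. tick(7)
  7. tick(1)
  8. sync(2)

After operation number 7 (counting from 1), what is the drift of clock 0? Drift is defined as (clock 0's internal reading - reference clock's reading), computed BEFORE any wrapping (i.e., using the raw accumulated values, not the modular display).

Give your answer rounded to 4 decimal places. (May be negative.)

Answer: 2.0000

Derivation:
After op 1 tick(9): ref=9.0000 raw=[11.2500 13.5000 10.8000]
After op 2 tick(7): ref=16.0000 raw=[20.0000 24.0000 19.2000]
After op 3 sync(2): ref=16.0000 raw=[20.0000 24.0000 16.0000]
After op 4 sync(0): ref=16.0000 raw=[16.0000 24.0000 16.0000]
After op 5 sync(0): ref=16.0000 raw=[16.0000 24.0000 16.0000]
After op 6 tick(7): ref=23.0000 raw=[24.7500 34.5000 24.4000]
After op 7 tick(1): ref=24.0000 raw=[26.0000 36.0000 25.6000]
Drift of clock 0 after op 7: 26.0000 - 24.0000 = 2.0000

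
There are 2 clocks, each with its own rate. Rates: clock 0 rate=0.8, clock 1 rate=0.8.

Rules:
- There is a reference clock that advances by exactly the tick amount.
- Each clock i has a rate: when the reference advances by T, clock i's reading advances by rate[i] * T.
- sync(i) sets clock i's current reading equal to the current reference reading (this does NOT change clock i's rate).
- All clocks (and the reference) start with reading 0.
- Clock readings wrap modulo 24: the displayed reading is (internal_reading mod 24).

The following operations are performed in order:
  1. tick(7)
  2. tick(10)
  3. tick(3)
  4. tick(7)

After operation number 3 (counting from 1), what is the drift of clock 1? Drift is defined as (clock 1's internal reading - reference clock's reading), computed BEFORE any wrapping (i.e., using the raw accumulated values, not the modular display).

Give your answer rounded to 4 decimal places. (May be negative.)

Answer: -4.0000

Derivation:
After op 1 tick(7): ref=7.0000 raw=[5.6000 5.6000]
After op 2 tick(10): ref=17.0000 raw=[13.6000 13.6000]
After op 3 tick(3): ref=20.0000 raw=[16.0000 16.0000]
Drift of clock 1 after op 3: 16.0000 - 20.0000 = -4.0000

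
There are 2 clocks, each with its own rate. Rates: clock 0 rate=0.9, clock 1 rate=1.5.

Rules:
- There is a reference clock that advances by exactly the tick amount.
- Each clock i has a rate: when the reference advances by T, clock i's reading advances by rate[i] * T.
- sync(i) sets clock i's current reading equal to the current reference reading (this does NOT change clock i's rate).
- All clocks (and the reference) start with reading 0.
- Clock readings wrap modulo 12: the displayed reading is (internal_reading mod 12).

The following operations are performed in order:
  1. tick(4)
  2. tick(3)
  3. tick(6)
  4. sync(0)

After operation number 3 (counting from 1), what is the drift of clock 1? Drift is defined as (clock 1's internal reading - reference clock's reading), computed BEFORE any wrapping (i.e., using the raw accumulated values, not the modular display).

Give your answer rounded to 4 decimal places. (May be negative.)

Answer: 6.5000

Derivation:
After op 1 tick(4): ref=4.0000 raw=[3.6000 6.0000]
After op 2 tick(3): ref=7.0000 raw=[6.3000 10.5000]
After op 3 tick(6): ref=13.0000 raw=[11.7000 19.5000]
Drift of clock 1 after op 3: 19.5000 - 13.0000 = 6.5000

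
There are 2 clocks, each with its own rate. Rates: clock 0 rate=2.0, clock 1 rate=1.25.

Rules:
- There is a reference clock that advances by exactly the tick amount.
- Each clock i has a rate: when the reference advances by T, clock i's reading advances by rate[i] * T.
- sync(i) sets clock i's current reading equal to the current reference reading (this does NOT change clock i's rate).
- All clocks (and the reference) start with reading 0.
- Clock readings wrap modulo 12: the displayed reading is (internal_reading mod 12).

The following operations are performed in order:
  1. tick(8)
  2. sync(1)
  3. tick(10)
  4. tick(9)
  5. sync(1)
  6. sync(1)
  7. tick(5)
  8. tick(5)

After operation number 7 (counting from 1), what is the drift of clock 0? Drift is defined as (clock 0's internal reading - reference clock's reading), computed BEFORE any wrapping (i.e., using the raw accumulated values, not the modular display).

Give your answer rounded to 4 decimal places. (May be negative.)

After op 1 tick(8): ref=8.0000 raw=[16.0000 10.0000]
After op 2 sync(1): ref=8.0000 raw=[16.0000 8.0000]
After op 3 tick(10): ref=18.0000 raw=[36.0000 20.5000]
After op 4 tick(9): ref=27.0000 raw=[54.0000 31.7500]
After op 5 sync(1): ref=27.0000 raw=[54.0000 27.0000]
After op 6 sync(1): ref=27.0000 raw=[54.0000 27.0000]
After op 7 tick(5): ref=32.0000 raw=[64.0000 33.2500]
Drift of clock 0 after op 7: 64.0000 - 32.0000 = 32.0000

Answer: 32.0000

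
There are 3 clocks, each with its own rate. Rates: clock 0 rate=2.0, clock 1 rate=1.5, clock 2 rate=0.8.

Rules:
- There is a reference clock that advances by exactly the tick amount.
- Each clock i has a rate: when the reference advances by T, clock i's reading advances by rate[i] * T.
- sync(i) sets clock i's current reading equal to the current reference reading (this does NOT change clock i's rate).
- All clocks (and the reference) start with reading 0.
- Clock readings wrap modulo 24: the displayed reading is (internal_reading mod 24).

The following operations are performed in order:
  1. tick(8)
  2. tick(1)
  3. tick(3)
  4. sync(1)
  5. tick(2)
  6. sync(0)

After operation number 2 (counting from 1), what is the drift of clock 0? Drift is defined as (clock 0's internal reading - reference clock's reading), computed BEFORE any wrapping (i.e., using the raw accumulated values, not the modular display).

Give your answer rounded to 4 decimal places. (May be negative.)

Answer: 9.0000

Derivation:
After op 1 tick(8): ref=8.0000 raw=[16.0000 12.0000 6.4000]
After op 2 tick(1): ref=9.0000 raw=[18.0000 13.5000 7.2000]
Drift of clock 0 after op 2: 18.0000 - 9.0000 = 9.0000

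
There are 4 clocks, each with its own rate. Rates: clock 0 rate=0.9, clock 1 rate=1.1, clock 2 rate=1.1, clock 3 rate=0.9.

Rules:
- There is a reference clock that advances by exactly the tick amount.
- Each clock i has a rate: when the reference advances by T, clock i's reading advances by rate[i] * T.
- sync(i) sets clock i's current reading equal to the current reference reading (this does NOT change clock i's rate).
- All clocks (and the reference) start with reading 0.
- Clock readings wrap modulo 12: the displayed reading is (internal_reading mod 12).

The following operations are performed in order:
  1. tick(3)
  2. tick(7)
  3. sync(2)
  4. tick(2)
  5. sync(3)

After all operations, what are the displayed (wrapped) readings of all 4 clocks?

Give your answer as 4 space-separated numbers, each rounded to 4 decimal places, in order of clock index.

Answer: 10.8000 1.2000 0.2000 0.0000

Derivation:
After op 1 tick(3): ref=3.0000 raw=[2.7000 3.3000 3.3000 2.7000]
After op 2 tick(7): ref=10.0000 raw=[9.0000 11.0000 11.0000 9.0000]
After op 3 sync(2): ref=10.0000 raw=[9.0000 11.0000 10.0000 9.0000]
After op 4 tick(2): ref=12.0000 raw=[10.8000 13.2000 12.2000 10.8000]
After op 5 sync(3): ref=12.0000 raw=[10.8000 13.2000 12.2000 12.0000]
Wrap final raw readings (mod 12): 10.8000 mod 12 = 10.8000; 13.2000 mod 12 = 1.2000; 12.2000 mod 12 = 0.2000; 12.0000 mod 12 = 0.0000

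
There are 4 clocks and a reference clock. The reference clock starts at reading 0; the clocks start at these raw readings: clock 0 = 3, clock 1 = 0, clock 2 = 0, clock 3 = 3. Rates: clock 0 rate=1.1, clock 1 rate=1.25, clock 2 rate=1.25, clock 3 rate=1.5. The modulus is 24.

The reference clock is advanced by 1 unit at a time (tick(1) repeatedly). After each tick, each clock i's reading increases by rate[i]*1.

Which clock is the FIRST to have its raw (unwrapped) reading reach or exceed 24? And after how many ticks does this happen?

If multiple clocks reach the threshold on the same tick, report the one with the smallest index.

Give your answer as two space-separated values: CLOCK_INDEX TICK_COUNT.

Answer: 3 14

Derivation:
clock 0: start=3, rate=1.1, needs 24-3 = 21; ticks = ceil(21/1.1) = ceil(19.0909) = 20; reading at tick 20 = 3 + 1.1*20 = 25.0000
clock 1: start=0, rate=1.25, needs 24-0 = 24; ticks = ceil(24/1.25) = ceil(19.2000) = 20; reading at tick 20 = 0 + 1.25*20 = 25.0000
clock 2: start=0, rate=1.25, needs 24-0 = 24; ticks = ceil(24/1.25) = ceil(19.2000) = 20; reading at tick 20 = 0 + 1.25*20 = 25.0000
clock 3: start=3, rate=1.5, needs 24-3 = 21; ticks = ceil(21/1.5) = ceil(14.0000) = 14; reading at tick 14 = 3 + 1.5*14 = 24.0000
Minimum tick count = 14; winners = [3]; smallest index = 3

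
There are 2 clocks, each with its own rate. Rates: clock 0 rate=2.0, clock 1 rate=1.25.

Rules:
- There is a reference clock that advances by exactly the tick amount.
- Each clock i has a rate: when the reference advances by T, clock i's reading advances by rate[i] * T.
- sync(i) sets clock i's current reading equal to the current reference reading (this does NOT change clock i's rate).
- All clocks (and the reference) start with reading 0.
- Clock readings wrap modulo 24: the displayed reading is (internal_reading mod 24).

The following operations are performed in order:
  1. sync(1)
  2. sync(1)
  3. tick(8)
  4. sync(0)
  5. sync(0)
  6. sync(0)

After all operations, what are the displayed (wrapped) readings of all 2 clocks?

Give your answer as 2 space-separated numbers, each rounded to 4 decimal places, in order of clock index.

Answer: 8.0000 10.0000

Derivation:
After op 1 sync(1): ref=0.0000 raw=[0.0000 0.0000]
After op 2 sync(1): ref=0.0000 raw=[0.0000 0.0000]
After op 3 tick(8): ref=8.0000 raw=[16.0000 10.0000]
After op 4 sync(0): ref=8.0000 raw=[8.0000 10.0000]
After op 5 sync(0): ref=8.0000 raw=[8.0000 10.0000]
After op 6 sync(0): ref=8.0000 raw=[8.0000 10.0000]
Wrap final raw readings (mod 24): 8.0000 mod 24 = 8.0000; 10.0000 mod 24 = 10.0000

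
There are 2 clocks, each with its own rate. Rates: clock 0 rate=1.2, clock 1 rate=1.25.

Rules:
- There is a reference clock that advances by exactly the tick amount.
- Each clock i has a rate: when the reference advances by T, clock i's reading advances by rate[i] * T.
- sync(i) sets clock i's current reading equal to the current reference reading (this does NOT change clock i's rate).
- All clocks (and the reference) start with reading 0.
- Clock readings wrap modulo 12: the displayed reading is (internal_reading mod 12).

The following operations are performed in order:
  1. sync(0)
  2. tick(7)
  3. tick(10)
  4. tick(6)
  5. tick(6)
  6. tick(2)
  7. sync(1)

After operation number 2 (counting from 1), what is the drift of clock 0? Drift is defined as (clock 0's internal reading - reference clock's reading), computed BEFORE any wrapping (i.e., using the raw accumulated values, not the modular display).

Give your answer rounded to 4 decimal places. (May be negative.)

After op 1 sync(0): ref=0.0000 raw=[0.0000 0.0000]
After op 2 tick(7): ref=7.0000 raw=[8.4000 8.7500]
Drift of clock 0 after op 2: 8.4000 - 7.0000 = 1.4000

Answer: 1.4000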